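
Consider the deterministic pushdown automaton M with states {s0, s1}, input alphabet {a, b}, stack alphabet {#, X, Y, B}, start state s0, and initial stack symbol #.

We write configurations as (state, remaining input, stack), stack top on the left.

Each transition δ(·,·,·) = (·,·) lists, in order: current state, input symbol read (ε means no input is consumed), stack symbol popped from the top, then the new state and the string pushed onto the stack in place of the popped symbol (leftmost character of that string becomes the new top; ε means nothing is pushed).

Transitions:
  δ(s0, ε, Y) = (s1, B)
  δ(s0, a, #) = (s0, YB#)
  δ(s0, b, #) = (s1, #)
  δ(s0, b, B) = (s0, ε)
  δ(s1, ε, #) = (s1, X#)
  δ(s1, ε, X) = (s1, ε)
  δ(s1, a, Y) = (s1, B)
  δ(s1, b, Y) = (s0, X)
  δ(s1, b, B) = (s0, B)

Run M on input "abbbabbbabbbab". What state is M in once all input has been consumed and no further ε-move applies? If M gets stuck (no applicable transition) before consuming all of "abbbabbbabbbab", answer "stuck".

(s0, abbbabbbabbbab, #) ⊢ (s0, bbbabbbabbbab, YB#) ⊢ (s1, bbbabbbabbbab, BB#) ⊢ (s0, bbabbbabbbab, BB#) ⊢ (s0, babbbabbbab, B#) ⊢ (s0, abbbabbbab, #) ⊢ (s0, bbbabbbab, YB#) ⊢ (s1, bbbabbbab, BB#) ⊢ (s0, bbabbbab, BB#) ⊢ (s0, babbbab, B#) ⊢ (s0, abbbab, #) ⊢ (s0, bbbab, YB#) ⊢ (s1, bbbab, BB#) ⊢ (s0, bbab, BB#) ⊢ (s0, bab, B#) ⊢ (s0, ab, #) ⊢ (s0, b, YB#) ⊢ (s1, b, BB#) ⊢ (s0, ε, BB#)
All input consumed; M is in state s0.

s0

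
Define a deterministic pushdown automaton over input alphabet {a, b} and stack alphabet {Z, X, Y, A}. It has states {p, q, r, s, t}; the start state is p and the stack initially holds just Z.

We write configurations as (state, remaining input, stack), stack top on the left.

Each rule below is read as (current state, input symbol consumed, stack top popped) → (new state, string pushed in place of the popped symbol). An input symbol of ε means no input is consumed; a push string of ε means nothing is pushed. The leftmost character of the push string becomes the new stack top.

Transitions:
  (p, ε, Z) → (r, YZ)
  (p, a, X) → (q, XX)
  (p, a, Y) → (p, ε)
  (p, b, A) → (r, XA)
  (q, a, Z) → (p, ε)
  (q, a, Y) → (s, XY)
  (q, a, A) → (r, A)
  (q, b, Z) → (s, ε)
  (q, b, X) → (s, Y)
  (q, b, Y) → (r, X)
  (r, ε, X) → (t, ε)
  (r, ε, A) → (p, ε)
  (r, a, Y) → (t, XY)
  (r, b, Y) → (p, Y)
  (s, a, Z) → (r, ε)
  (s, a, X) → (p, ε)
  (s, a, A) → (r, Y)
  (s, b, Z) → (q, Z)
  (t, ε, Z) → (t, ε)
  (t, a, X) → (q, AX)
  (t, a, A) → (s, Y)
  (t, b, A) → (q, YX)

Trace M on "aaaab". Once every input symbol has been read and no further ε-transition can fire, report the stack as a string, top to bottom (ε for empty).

(p, aaaab, Z)
  ε-move, top Z: go to r, push YZ → (r, aaaab, YZ)
  read a, top Y: go to t, push XY → (t, aaab, XYZ)
  read a, top X: go to q, push AX → (q, aab, AXYZ)
  read a, top A: go to r, push A → (r, ab, AXYZ)
  ε-move, top A: go to p, push ε → (p, ab, XYZ)
  read a, top X: go to q, push XX → (q, b, XXYZ)
  read b, top X: go to s, push Y → (s, ε, YXYZ)
All input consumed in state s with stack YXYZ.

YXYZ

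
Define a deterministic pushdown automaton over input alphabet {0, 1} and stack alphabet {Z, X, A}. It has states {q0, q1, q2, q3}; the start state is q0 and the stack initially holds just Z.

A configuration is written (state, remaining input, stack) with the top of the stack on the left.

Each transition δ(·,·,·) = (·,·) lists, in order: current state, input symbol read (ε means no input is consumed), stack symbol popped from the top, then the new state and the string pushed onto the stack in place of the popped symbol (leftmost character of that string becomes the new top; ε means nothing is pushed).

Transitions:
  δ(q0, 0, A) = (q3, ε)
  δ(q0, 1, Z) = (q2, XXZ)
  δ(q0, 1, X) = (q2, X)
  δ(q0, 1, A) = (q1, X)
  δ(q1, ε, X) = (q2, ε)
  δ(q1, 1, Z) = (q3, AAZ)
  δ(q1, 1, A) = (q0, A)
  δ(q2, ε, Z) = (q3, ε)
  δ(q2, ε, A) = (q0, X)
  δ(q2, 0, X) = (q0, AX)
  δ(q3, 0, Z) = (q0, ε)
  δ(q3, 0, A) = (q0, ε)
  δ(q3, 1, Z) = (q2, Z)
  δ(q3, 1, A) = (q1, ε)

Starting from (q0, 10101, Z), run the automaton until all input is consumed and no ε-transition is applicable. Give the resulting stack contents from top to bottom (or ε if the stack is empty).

(q0, 10101, Z) ⊢ (q2, 0101, XXZ) ⊢ (q0, 101, AXXZ) ⊢ (q1, 01, XXXZ) ⊢ (q2, 01, XXZ) ⊢ (q0, 1, AXXZ) ⊢ (q1, ε, XXXZ) ⊢ (q2, ε, XXZ)
All input consumed in state q2 with stack XXZ.

XXZ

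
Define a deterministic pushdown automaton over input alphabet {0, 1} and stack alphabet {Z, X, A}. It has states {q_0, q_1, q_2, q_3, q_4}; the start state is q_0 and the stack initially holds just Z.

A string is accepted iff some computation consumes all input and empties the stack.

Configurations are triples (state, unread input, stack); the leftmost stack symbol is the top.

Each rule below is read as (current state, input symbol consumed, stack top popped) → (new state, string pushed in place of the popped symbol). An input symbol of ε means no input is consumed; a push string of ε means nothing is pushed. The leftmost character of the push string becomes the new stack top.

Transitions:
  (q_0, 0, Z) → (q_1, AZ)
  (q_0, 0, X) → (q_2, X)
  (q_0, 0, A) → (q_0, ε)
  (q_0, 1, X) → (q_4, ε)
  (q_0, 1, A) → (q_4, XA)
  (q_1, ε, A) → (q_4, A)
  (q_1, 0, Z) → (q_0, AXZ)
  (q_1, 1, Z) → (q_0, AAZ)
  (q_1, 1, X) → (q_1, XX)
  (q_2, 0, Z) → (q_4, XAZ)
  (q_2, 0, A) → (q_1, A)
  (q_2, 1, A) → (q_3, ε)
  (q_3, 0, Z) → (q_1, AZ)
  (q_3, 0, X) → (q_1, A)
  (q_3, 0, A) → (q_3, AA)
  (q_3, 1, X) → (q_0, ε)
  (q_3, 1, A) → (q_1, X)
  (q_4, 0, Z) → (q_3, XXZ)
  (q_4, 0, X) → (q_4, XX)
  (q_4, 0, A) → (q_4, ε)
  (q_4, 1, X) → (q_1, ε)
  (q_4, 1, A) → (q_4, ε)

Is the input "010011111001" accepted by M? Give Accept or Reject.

(q_0, 010011111001, Z)
  read 0, top Z: go to q_1, push AZ → (q_1, 10011111001, AZ)
  ε-move, top A: go to q_4, push A → (q_4, 10011111001, AZ)
  read 1, top A: go to q_4, push ε → (q_4, 0011111001, Z)
  read 0, top Z: go to q_3, push XXZ → (q_3, 011111001, XXZ)
  read 0, top X: go to q_1, push A → (q_1, 11111001, AXZ)
  ε-move, top A: go to q_4, push A → (q_4, 11111001, AXZ)
  read 1, top A: go to q_4, push ε → (q_4, 1111001, XZ)
  read 1, top X: go to q_1, push ε → (q_1, 111001, Z)
  read 1, top Z: go to q_0, push AAZ → (q_0, 11001, AAZ)
  read 1, top A: go to q_4, push XA → (q_4, 1001, XAAZ)
  read 1, top X: go to q_1, push ε → (q_1, 001, AAZ)
  ε-move, top A: go to q_4, push A → (q_4, 001, AAZ)
  read 0, top A: go to q_4, push ε → (q_4, 01, AZ)
  read 0, top A: go to q_4, push ε → (q_4, 1, Z)
No transition applies at (q_4, 1, Z); input not fully consumed.

Reject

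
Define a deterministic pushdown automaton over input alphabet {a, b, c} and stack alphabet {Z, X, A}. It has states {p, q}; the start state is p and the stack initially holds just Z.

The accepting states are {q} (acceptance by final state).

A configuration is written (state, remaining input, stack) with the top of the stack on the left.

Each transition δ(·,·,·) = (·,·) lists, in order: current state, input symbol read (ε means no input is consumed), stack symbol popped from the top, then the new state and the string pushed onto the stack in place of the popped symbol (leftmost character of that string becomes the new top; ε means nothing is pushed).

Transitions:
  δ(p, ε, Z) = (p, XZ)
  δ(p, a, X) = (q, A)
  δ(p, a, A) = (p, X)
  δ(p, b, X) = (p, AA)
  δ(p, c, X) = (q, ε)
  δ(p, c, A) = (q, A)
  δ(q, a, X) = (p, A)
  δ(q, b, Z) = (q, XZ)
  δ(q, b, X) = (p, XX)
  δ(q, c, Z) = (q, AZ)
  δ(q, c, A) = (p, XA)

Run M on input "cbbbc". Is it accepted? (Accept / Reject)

Accept

(p, cbbbc, Z)
  ε-move, top Z: go to p, push XZ → (p, cbbbc, XZ)
  read c, top X: go to q, push ε → (q, bbbc, Z)
  read b, top Z: go to q, push XZ → (q, bbc, XZ)
  read b, top X: go to p, push XX → (p, bc, XXZ)
  read b, top X: go to p, push AA → (p, c, AAXZ)
  read c, top A: go to q, push A → (q, ε, AAXZ)
All input consumed; state q ∈ F.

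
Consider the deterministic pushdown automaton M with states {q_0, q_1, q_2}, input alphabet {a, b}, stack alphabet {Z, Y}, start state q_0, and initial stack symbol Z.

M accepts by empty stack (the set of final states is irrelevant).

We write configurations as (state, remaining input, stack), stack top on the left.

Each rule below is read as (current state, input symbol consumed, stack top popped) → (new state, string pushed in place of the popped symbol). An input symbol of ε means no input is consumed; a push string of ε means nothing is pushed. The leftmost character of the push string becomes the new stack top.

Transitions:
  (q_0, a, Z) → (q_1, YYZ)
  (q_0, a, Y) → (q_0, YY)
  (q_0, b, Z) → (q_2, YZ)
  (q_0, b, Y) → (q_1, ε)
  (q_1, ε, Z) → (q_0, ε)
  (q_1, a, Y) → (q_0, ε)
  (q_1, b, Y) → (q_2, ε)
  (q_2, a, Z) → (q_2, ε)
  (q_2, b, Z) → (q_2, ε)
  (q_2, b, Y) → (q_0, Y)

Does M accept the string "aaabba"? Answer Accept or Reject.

Accept

(q_0, aaabba, Z)
  read a, top Z: go to q_1, push YYZ → (q_1, aabba, YYZ)
  read a, top Y: go to q_0, push ε → (q_0, abba, YZ)
  read a, top Y: go to q_0, push YY → (q_0, bba, YYZ)
  read b, top Y: go to q_1, push ε → (q_1, ba, YZ)
  read b, top Y: go to q_2, push ε → (q_2, a, Z)
  read a, top Z: go to q_2, push ε → (q_2, ε, ε)
All input consumed and the stack is empty.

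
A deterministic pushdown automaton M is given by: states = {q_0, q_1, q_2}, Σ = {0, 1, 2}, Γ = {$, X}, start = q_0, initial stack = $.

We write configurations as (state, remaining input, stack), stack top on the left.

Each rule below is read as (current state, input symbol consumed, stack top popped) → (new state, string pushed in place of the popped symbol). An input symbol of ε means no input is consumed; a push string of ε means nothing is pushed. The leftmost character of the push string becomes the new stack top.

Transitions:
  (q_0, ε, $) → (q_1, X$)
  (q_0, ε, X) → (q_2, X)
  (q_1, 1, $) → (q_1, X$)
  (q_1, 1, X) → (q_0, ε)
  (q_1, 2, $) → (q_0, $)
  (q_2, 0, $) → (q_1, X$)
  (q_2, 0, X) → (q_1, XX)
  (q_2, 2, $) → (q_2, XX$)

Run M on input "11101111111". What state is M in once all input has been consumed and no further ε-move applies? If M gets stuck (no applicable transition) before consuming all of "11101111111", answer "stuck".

(q_0, 11101111111, $) ⊢ (q_1, 11101111111, X$) ⊢ (q_0, 1101111111, $) ⊢ (q_1, 1101111111, X$) ⊢ (q_0, 101111111, $) ⊢ (q_1, 101111111, X$) ⊢ (q_0, 01111111, $) ⊢ (q_1, 01111111, X$)
No transition for (q_1, 0, top X); M blocks with input 01111111 remaining.

stuck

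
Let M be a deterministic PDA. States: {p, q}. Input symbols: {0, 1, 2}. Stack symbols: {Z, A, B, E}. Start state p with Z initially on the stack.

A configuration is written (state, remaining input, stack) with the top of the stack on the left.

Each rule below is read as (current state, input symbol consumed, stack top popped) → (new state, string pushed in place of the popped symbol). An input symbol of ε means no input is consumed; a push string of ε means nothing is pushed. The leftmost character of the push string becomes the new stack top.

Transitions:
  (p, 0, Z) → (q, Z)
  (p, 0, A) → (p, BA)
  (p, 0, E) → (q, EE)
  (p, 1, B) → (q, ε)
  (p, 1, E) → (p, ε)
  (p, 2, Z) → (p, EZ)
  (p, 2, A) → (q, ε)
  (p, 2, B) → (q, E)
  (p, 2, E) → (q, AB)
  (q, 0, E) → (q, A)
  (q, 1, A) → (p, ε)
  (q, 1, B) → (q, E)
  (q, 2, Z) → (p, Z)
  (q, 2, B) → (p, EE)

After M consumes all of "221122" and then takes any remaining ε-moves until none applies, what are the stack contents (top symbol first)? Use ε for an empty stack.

(p, 221122, Z) ⊢ (p, 21122, EZ) ⊢ (q, 1122, ABZ) ⊢ (p, 122, BZ) ⊢ (q, 22, Z) ⊢ (p, 2, Z) ⊢ (p, ε, EZ)
All input consumed in state p with stack EZ.

EZ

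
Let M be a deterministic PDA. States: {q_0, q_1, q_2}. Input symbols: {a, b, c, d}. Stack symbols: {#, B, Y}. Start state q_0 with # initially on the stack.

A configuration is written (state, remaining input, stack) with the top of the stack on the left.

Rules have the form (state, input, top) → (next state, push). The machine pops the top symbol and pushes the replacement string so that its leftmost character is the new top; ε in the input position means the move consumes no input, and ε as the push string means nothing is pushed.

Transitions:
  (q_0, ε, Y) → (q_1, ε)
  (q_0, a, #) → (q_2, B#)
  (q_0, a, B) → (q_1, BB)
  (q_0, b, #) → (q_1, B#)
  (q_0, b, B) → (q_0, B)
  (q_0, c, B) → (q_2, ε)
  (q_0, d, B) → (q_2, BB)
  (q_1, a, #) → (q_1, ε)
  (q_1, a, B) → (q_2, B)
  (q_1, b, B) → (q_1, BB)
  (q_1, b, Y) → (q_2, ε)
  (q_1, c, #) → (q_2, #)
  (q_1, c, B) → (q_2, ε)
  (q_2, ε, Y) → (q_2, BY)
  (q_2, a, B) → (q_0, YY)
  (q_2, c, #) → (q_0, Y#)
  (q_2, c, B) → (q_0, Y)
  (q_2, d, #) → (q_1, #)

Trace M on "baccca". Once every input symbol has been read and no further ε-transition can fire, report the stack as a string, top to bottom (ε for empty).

(q_0, baccca, #) ⊢ (q_1, accca, B#) ⊢ (q_2, ccca, B#) ⊢ (q_0, cca, Y#) ⊢ (q_1, cca, #) ⊢ (q_2, ca, #) ⊢ (q_0, a, Y#) ⊢ (q_1, a, #) ⊢ (q_1, ε, ε)
All input consumed in state q_1 with stack ε.

ε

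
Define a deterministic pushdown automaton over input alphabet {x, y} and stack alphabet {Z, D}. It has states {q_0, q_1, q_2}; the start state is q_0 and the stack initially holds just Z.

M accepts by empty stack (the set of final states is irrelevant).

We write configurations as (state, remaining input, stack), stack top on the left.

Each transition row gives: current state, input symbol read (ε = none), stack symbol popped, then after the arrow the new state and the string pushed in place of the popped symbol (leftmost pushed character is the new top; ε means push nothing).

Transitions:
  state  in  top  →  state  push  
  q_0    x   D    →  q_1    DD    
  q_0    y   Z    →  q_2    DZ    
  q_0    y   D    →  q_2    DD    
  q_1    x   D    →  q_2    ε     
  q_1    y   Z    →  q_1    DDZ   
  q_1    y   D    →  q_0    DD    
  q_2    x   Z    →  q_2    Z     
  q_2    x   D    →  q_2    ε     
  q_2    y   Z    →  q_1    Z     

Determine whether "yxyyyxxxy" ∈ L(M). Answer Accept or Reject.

(q_0, yxyyyxxxy, Z) ⊢ (q_2, xyyyxxxy, DZ) ⊢ (q_2, yyyxxxy, Z) ⊢ (q_1, yyxxxy, Z) ⊢ (q_1, yxxxy, DDZ) ⊢ (q_0, xxxy, DDDZ) ⊢ (q_1, xxy, DDDDZ) ⊢ (q_2, xy, DDDZ) ⊢ (q_2, y, DDZ)
No transition applies at (q_2, y, DDZ); input not fully consumed.

Reject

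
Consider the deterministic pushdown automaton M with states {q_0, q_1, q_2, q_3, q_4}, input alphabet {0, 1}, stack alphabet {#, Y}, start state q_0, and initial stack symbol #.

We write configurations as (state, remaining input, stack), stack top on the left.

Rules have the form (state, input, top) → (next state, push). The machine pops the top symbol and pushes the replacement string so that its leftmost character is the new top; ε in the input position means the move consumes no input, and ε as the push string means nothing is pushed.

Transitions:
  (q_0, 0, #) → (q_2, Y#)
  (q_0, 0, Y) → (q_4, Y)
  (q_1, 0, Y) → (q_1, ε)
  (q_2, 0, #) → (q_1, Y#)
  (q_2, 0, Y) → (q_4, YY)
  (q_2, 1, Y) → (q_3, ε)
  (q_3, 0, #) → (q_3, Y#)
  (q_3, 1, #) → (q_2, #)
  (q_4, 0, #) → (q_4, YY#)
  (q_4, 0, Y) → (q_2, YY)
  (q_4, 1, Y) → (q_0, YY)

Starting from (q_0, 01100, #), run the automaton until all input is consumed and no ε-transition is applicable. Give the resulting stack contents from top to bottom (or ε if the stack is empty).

(q_0, 01100, #)
  read 0, top #: go to q_2, push Y# → (q_2, 1100, Y#)
  read 1, top Y: go to q_3, push ε → (q_3, 100, #)
  read 1, top #: go to q_2, push # → (q_2, 00, #)
  read 0, top #: go to q_1, push Y# → (q_1, 0, Y#)
  read 0, top Y: go to q_1, push ε → (q_1, ε, #)
All input consumed in state q_1 with stack #.

#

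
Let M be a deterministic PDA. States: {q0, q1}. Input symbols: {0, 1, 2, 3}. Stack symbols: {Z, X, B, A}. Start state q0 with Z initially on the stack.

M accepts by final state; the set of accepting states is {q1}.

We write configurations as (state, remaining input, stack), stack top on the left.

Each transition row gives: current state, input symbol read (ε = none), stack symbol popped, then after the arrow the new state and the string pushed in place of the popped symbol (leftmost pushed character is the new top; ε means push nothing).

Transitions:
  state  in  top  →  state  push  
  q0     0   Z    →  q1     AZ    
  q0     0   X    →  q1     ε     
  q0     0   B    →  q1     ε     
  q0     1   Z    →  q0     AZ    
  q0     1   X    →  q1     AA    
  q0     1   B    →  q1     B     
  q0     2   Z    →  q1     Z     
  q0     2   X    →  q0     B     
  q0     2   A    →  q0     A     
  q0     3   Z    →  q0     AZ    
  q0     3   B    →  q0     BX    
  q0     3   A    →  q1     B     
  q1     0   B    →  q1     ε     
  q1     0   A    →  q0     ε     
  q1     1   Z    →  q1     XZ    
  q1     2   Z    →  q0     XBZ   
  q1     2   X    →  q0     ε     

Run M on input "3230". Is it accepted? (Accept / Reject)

Accept

(q0, 3230, Z) ⊢ (q0, 230, AZ) ⊢ (q0, 30, AZ) ⊢ (q1, 0, BZ) ⊢ (q1, ε, Z)
All input consumed; state q1 ∈ F.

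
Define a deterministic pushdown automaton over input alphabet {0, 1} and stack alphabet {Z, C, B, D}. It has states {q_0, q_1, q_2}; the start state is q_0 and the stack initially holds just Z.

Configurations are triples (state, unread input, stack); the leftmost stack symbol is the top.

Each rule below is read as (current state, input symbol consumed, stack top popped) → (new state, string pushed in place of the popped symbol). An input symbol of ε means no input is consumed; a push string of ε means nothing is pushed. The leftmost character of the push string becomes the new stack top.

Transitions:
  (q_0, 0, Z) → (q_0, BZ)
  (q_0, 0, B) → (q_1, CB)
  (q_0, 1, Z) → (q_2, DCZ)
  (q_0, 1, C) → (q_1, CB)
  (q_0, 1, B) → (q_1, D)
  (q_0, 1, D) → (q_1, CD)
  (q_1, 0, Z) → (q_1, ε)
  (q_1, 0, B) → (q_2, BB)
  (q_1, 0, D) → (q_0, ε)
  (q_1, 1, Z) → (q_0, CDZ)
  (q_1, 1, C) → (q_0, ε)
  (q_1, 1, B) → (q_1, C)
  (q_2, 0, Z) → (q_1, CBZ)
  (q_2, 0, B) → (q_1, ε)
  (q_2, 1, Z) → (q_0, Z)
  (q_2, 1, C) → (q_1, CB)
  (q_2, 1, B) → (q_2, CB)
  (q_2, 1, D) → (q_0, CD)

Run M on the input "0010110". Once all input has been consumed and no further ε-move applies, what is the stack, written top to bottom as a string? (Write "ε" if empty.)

(q_0, 0010110, Z) ⊢ (q_0, 010110, BZ) ⊢ (q_1, 10110, CBZ) ⊢ (q_0, 0110, BZ) ⊢ (q_1, 110, CBZ) ⊢ (q_0, 10, BZ) ⊢ (q_1, 0, DZ) ⊢ (q_0, ε, Z)
All input consumed in state q_0 with stack Z.

Z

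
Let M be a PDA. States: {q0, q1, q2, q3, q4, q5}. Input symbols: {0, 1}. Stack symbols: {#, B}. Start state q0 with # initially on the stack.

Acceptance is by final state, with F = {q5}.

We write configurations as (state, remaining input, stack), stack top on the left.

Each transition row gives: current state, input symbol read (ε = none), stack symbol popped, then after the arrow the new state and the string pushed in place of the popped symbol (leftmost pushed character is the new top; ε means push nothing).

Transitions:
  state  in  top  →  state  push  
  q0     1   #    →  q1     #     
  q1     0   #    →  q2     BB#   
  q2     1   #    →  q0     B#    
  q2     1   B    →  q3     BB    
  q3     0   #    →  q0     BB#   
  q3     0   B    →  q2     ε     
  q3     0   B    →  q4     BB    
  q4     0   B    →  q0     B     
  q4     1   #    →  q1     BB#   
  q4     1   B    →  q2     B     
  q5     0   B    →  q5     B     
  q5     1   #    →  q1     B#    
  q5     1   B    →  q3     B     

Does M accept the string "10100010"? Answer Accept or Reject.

No computation consumes all input and reaches a final state.

Reject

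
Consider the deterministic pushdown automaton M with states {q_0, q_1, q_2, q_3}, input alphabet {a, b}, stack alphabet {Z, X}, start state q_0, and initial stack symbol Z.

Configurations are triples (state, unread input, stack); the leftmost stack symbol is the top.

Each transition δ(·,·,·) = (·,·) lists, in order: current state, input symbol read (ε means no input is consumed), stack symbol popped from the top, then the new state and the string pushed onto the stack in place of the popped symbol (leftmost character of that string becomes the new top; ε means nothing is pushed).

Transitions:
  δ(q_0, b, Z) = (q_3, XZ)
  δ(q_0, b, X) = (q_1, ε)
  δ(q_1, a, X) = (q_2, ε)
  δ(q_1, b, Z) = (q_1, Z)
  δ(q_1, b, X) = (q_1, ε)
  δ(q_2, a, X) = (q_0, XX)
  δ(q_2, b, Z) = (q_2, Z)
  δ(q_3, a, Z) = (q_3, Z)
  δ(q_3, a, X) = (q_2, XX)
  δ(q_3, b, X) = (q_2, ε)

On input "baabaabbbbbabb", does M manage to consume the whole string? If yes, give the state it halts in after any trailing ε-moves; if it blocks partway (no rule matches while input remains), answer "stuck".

(q_0, baabaabbbbbabb, Z)
  read b, top Z: go to q_3, push XZ → (q_3, aabaabbbbbabb, XZ)
  read a, top X: go to q_2, push XX → (q_2, abaabbbbbabb, XXZ)
  read a, top X: go to q_0, push XX → (q_0, baabbbbbabb, XXXZ)
  read b, top X: go to q_1, push ε → (q_1, aabbbbbabb, XXZ)
  read a, top X: go to q_2, push ε → (q_2, abbbbbabb, XZ)
  read a, top X: go to q_0, push XX → (q_0, bbbbbabb, XXZ)
  read b, top X: go to q_1, push ε → (q_1, bbbbabb, XZ)
  read b, top X: go to q_1, push ε → (q_1, bbbabb, Z)
  read b, top Z: go to q_1, push Z → (q_1, bbabb, Z)
  read b, top Z: go to q_1, push Z → (q_1, babb, Z)
  read b, top Z: go to q_1, push Z → (q_1, abb, Z)
No transition for (q_1, a, top Z); M blocks with input abb remaining.

stuck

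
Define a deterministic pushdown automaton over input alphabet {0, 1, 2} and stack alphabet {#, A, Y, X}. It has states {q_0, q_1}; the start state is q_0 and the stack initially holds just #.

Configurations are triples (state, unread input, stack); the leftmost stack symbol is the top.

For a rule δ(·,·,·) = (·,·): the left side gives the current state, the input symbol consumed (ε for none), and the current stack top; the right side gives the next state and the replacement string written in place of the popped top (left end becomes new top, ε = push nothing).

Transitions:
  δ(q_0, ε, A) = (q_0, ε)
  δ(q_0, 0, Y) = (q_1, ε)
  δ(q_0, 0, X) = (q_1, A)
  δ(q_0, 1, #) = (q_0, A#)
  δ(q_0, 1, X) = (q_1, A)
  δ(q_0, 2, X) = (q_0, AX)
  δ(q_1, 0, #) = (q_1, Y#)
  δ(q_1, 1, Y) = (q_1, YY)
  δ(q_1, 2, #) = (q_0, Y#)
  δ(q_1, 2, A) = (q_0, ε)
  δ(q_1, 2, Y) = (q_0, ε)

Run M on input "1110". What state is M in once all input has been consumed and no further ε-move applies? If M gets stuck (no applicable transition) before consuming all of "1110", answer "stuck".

stuck

(q_0, 1110, #)
  read 1, top #: go to q_0, push A# → (q_0, 110, A#)
  ε-move, top A: go to q_0, push ε → (q_0, 110, #)
  read 1, top #: go to q_0, push A# → (q_0, 10, A#)
  ε-move, top A: go to q_0, push ε → (q_0, 10, #)
  read 1, top #: go to q_0, push A# → (q_0, 0, A#)
  ε-move, top A: go to q_0, push ε → (q_0, 0, #)
No transition for (q_0, 0, top #); M blocks with input 0 remaining.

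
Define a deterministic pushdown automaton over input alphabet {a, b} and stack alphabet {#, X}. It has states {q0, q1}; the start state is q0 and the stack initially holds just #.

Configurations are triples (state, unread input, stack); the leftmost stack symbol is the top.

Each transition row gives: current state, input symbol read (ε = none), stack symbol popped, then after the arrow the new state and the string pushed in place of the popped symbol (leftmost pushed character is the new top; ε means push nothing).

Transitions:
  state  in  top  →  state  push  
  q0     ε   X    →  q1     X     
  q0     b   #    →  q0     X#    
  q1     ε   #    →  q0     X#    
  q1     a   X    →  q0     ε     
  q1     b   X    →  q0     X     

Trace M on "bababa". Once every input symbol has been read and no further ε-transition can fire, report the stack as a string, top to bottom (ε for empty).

(q0, bababa, #)
  read b, top #: go to q0, push X# → (q0, ababa, X#)
  ε-move, top X: go to q1, push X → (q1, ababa, X#)
  read a, top X: go to q0, push ε → (q0, baba, #)
  read b, top #: go to q0, push X# → (q0, aba, X#)
  ε-move, top X: go to q1, push X → (q1, aba, X#)
  read a, top X: go to q0, push ε → (q0, ba, #)
  read b, top #: go to q0, push X# → (q0, a, X#)
  ε-move, top X: go to q1, push X → (q1, a, X#)
  read a, top X: go to q0, push ε → (q0, ε, #)
All input consumed in state q0 with stack #.

#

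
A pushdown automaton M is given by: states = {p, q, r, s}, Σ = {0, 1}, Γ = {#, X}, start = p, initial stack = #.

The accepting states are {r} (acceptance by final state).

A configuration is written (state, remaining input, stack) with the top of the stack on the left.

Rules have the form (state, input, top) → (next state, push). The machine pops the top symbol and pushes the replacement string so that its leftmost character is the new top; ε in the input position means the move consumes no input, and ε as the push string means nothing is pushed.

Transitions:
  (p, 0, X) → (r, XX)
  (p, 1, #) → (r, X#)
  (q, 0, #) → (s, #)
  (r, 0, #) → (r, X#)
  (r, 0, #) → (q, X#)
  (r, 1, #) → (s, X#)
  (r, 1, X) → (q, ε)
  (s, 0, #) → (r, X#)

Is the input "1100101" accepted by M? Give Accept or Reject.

Reject

No computation consumes all input and reaches a final state.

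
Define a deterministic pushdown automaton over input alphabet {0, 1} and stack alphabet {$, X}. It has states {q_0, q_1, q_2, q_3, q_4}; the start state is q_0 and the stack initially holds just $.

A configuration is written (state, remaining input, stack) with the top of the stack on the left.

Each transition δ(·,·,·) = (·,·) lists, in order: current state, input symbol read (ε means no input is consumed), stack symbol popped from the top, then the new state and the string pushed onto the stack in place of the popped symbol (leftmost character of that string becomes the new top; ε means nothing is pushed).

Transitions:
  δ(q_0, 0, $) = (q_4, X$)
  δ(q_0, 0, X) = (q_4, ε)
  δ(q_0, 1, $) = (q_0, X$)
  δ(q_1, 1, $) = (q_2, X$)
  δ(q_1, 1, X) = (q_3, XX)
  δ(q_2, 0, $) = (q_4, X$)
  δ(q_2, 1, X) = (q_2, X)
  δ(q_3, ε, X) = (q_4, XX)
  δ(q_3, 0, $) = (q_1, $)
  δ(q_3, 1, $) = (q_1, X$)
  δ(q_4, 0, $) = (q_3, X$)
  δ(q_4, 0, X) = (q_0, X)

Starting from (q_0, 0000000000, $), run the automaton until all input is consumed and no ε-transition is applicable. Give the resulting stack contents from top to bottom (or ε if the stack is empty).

(q_0, 0000000000, $)
  read 0, top $: go to q_4, push X$ → (q_4, 000000000, X$)
  read 0, top X: go to q_0, push X → (q_0, 00000000, X$)
  read 0, top X: go to q_4, push ε → (q_4, 0000000, $)
  read 0, top $: go to q_3, push X$ → (q_3, 000000, X$)
  ε-move, top X: go to q_4, push XX → (q_4, 000000, XX$)
  read 0, top X: go to q_0, push X → (q_0, 00000, XX$)
  read 0, top X: go to q_4, push ε → (q_4, 0000, X$)
  read 0, top X: go to q_0, push X → (q_0, 000, X$)
  read 0, top X: go to q_4, push ε → (q_4, 00, $)
  read 0, top $: go to q_3, push X$ → (q_3, 0, X$)
  ε-move, top X: go to q_4, push XX → (q_4, 0, XX$)
  read 0, top X: go to q_0, push X → (q_0, ε, XX$)
All input consumed in state q_0 with stack XX$.

XX$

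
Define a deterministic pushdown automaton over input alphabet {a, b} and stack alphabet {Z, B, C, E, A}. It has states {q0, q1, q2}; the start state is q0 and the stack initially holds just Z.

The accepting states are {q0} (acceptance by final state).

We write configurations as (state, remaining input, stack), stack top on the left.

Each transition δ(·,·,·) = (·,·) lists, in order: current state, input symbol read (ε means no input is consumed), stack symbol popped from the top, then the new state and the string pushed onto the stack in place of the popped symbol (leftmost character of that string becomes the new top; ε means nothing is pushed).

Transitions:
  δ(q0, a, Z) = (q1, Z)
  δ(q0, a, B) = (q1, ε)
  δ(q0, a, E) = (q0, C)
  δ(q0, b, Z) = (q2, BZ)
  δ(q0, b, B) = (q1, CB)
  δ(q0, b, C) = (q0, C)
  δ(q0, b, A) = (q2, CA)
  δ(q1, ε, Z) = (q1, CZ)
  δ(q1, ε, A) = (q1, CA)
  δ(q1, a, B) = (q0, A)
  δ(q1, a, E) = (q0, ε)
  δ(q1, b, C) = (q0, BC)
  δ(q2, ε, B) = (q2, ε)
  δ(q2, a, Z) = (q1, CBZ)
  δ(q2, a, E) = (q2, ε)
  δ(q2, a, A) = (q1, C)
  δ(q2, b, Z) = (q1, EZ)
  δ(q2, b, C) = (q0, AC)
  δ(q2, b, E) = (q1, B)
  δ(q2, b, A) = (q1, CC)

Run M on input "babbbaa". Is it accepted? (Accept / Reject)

(q0, babbbaa, Z)
  read b, top Z: go to q2, push BZ → (q2, abbbaa, BZ)
  ε-move, top B: go to q2, push ε → (q2, abbbaa, Z)
  read a, top Z: go to q1, push CBZ → (q1, bbbaa, CBZ)
  read b, top C: go to q0, push BC → (q0, bbaa, BCBZ)
  read b, top B: go to q1, push CB → (q1, baa, CBCBZ)
  read b, top C: go to q0, push BC → (q0, aa, BCBCBZ)
  read a, top B: go to q1, push ε → (q1, a, CBCBZ)
No transition applies at (q1, a, CBCBZ); input not fully consumed.

Reject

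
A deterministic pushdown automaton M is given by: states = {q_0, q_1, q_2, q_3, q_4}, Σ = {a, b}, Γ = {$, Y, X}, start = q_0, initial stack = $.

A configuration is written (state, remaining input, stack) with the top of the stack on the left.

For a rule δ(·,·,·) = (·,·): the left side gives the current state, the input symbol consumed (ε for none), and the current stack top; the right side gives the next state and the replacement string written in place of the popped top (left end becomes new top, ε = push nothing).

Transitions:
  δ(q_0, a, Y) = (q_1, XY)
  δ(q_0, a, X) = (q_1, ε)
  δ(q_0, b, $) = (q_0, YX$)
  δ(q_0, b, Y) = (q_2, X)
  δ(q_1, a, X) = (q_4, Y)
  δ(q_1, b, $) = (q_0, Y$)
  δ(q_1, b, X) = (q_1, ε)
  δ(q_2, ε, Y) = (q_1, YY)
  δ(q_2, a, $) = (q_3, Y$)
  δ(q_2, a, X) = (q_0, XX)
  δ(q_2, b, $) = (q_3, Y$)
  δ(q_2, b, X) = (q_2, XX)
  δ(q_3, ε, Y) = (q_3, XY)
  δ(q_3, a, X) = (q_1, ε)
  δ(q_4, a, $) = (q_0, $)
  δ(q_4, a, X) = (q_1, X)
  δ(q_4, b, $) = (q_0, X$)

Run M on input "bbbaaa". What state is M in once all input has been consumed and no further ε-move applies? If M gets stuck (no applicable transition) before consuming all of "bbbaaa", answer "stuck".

(q_0, bbbaaa, $) ⊢ (q_0, bbaaa, YX$) ⊢ (q_2, baaa, XX$) ⊢ (q_2, aaa, XXX$) ⊢ (q_0, aa, XXXX$) ⊢ (q_1, a, XXX$) ⊢ (q_4, ε, YXX$)
All input consumed; M is in state q_4.

q_4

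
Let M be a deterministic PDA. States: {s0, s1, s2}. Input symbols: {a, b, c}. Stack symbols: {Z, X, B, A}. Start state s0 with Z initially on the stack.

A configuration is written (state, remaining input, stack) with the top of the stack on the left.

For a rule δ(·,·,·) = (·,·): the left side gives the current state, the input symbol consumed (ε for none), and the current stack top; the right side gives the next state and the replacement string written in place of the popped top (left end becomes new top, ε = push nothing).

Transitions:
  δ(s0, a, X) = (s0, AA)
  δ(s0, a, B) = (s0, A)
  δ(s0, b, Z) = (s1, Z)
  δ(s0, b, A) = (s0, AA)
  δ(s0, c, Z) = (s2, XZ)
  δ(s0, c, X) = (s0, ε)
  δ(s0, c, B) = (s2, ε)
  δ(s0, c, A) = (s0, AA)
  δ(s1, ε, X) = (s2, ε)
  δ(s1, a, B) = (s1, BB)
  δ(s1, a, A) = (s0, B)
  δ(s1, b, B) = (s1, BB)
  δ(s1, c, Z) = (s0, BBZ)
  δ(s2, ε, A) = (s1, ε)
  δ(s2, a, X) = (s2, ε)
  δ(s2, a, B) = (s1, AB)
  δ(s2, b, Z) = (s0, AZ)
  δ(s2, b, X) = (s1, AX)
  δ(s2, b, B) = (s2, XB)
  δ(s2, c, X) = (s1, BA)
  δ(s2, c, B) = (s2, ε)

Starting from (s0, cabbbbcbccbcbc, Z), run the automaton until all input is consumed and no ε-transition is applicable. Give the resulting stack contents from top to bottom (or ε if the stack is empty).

AAAAAAAAAAAAZ

(s0, cabbbbcbccbcbc, Z)
  read c, top Z: go to s2, push XZ → (s2, abbbbcbccbcbc, XZ)
  read a, top X: go to s2, push ε → (s2, bbbbcbccbcbc, Z)
  read b, top Z: go to s0, push AZ → (s0, bbbcbccbcbc, AZ)
  read b, top A: go to s0, push AA → (s0, bbcbccbcbc, AAZ)
  read b, top A: go to s0, push AA → (s0, bcbccbcbc, AAAZ)
  read b, top A: go to s0, push AA → (s0, cbccbcbc, AAAAZ)
  read c, top A: go to s0, push AA → (s0, bccbcbc, AAAAAZ)
  read b, top A: go to s0, push AA → (s0, ccbcbc, AAAAAAZ)
  read c, top A: go to s0, push AA → (s0, cbcbc, AAAAAAAZ)
  read c, top A: go to s0, push AA → (s0, bcbc, AAAAAAAAZ)
  read b, top A: go to s0, push AA → (s0, cbc, AAAAAAAAAZ)
  read c, top A: go to s0, push AA → (s0, bc, AAAAAAAAAAZ)
  read b, top A: go to s0, push AA → (s0, c, AAAAAAAAAAAZ)
  read c, top A: go to s0, push AA → (s0, ε, AAAAAAAAAAAAZ)
All input consumed in state s0 with stack AAAAAAAAAAAAZ.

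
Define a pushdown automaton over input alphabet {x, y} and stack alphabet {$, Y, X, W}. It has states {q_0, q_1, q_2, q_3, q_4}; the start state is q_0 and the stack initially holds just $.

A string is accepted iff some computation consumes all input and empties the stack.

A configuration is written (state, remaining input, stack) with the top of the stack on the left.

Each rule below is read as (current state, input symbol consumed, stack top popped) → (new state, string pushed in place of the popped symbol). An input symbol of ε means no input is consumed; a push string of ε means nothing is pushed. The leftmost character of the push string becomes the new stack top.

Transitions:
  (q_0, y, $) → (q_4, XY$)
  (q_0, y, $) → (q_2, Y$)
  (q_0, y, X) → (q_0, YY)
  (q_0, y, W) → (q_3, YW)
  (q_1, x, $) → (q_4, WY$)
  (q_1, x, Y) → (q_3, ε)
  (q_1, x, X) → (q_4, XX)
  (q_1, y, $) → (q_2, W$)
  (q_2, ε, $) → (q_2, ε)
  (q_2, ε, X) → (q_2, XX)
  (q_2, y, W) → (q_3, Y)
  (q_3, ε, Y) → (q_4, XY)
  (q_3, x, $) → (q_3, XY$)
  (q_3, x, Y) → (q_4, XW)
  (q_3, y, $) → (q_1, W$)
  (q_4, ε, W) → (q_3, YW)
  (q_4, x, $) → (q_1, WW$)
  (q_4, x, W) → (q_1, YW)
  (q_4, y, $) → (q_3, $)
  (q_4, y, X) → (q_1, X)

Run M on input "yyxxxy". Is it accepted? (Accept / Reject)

Reject

No computation consumes all input and empties the stack.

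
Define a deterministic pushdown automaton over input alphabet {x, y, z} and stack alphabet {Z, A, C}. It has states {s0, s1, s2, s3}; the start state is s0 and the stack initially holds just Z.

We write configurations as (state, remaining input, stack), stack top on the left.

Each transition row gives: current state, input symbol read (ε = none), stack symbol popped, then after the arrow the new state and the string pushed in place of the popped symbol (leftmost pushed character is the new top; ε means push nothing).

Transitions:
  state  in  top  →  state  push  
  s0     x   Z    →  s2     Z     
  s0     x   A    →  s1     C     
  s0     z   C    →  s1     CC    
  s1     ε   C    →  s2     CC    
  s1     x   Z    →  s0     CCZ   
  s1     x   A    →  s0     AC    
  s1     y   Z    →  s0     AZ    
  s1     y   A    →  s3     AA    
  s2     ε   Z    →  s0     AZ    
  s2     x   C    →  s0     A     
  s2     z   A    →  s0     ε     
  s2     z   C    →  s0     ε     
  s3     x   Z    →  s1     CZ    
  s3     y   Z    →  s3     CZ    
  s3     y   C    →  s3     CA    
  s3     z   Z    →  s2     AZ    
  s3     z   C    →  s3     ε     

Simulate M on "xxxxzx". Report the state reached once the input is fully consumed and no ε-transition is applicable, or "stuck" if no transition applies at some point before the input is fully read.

(s0, xxxxzx, Z)
  read x, top Z: go to s2, push Z → (s2, xxxzx, Z)
  ε-move, top Z: go to s0, push AZ → (s0, xxxzx, AZ)
  read x, top A: go to s1, push C → (s1, xxzx, CZ)
  ε-move, top C: go to s2, push CC → (s2, xxzx, CCZ)
  read x, top C: go to s0, push A → (s0, xzx, ACZ)
  read x, top A: go to s1, push C → (s1, zx, CCZ)
  ε-move, top C: go to s2, push CC → (s2, zx, CCCZ)
  read z, top C: go to s0, push ε → (s0, x, CCZ)
No transition for (s0, x, top C); M blocks with input x remaining.

stuck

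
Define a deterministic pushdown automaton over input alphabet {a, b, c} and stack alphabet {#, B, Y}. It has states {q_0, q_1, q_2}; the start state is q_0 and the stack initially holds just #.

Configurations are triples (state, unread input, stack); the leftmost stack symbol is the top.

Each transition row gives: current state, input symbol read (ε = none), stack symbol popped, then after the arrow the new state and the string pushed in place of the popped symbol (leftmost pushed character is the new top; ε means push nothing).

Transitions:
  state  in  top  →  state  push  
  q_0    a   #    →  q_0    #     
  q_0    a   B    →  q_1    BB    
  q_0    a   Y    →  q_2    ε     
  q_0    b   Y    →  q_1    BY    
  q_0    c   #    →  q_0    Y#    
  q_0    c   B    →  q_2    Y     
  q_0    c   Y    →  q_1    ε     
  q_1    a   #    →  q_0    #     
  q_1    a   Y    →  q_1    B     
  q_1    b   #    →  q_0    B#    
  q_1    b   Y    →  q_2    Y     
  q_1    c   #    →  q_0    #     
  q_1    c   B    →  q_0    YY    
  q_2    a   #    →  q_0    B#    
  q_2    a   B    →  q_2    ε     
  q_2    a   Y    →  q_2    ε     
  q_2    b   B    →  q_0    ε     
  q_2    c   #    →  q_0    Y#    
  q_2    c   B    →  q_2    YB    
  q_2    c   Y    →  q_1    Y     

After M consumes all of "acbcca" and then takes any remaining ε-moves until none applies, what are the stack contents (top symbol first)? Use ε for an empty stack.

(q_0, acbcca, #)
  read a, top #: go to q_0, push # → (q_0, cbcca, #)
  read c, top #: go to q_0, push Y# → (q_0, bcca, Y#)
  read b, top Y: go to q_1, push BY → (q_1, cca, BY#)
  read c, top B: go to q_0, push YY → (q_0, ca, YYY#)
  read c, top Y: go to q_1, push ε → (q_1, a, YY#)
  read a, top Y: go to q_1, push B → (q_1, ε, BY#)
All input consumed in state q_1 with stack BY#.

BY#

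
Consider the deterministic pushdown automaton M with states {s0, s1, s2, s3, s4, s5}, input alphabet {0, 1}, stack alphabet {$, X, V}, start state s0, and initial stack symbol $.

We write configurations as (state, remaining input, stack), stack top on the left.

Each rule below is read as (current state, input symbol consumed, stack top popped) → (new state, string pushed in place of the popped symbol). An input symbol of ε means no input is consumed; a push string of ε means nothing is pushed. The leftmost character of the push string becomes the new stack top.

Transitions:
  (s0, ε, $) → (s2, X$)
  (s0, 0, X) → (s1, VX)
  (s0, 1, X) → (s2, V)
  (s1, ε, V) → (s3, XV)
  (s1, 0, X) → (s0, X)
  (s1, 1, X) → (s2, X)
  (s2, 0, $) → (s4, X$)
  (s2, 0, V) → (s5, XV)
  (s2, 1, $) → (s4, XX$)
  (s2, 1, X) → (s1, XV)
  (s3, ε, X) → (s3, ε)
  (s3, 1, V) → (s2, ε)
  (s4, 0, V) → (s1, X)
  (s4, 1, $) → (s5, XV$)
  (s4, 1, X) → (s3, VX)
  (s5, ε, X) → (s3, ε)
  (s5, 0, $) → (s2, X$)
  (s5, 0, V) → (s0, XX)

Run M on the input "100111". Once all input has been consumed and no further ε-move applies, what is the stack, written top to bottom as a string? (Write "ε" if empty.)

(s0, 100111, $)
  ε-move, top $: go to s2, push X$ → (s2, 100111, X$)
  read 1, top X: go to s1, push XV → (s1, 00111, XV$)
  read 0, top X: go to s0, push X → (s0, 0111, XV$)
  read 0, top X: go to s1, push VX → (s1, 111, VXV$)
  ε-move, top V: go to s3, push XV → (s3, 111, XVXV$)
  ε-move, top X: go to s3, push ε → (s3, 111, VXV$)
  read 1, top V: go to s2, push ε → (s2, 11, XV$)
  read 1, top X: go to s1, push XV → (s1, 1, XVV$)
  read 1, top X: go to s2, push X → (s2, ε, XVV$)
All input consumed in state s2 with stack XVV$.

XVV$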